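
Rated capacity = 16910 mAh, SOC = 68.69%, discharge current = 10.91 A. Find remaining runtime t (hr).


Convert: C_total = 16910 mAh = 16.91 Ah
Step 1: remaining = SOC/100 * C_total = 68.69/100 * 16.91 = 11.615 Ah
Step 2: t = remaining / I = 11.615 / 10.91 = 1.065 hr

1.065 hr


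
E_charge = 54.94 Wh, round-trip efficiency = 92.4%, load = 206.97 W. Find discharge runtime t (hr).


Step 1: E_discharge = eta/100 * E_charge = 92.4/100 * 54.94 = 50.765 Wh
Step 2: t = E_discharge / P = 50.765 / 206.97 = 0.2453 hr

0.2453 hr


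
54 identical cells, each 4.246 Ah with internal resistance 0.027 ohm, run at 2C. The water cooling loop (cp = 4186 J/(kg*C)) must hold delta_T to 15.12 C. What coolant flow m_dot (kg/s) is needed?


Step 1: I = 2 * 4.246 = 8.492 A
Step 2: Q_cell = I^2 * R = 8.492^2 * 0.027 = 1.9471 W
Step 3: Q_total = 54 * 1.9471 = 105.14 W
Step 4: m_dot = Q_total / (cp * dT) = 105.14 / (4186 * 15.12) = 0.001661 kg/s

0.001661 kg/s


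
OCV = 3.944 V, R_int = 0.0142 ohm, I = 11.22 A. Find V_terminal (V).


IR drop = 11.22 * 0.0142 = 0.15932 V
V = 3.944 - 0.15932 = 3.785 V

3.785 V


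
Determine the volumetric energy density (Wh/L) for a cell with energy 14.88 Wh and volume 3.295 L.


ED = E / V = 14.88 / 3.295 = 4.516 Wh/L

4.516 Wh/L


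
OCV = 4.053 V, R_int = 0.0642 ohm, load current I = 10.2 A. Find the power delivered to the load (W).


Step 1: V_terminal = OCV - I*R = 4.053 - 10.2 * 0.0642 = 3.3982 V
Step 2: P_out = V_terminal * I = 3.3982 * 10.2 = 34.66 W

34.66 W


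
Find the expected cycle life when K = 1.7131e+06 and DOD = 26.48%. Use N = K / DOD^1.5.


DOD^1.5 = 136.26
N = K / DOD^1.5 = 1.7131e+06 / 136.26 = 12570

12570 cycles


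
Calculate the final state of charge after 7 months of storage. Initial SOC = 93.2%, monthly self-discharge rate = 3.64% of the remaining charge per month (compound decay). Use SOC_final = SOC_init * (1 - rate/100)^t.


decay = (1 - 3.64/100)^7 = 0.7714
SOC_final = 93.2 * 0.7714 = 71.89%

71.89%


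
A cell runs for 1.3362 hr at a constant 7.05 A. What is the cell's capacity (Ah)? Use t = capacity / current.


C = I * t = 7.05 * 1.3362 = 9.420 Ah

9.420 Ah


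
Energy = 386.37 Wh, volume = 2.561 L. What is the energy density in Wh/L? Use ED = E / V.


Volumetric ED = 386.37 Wh / 2.561 L = 150.9 Wh/L

150.9 Wh/L


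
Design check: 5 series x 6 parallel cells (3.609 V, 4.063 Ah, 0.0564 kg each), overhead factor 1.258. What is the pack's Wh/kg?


Step 1: V_pack = 5 * 3.609 = 18.045 V
Step 2: C_pack = 6 * 4.063 = 24.378 Ah
Step 3: E_pack = V_pack * C_pack = 18.045 * 24.378 = 439.9 Wh
Step 4: m_pack = 5 * 6 * 0.0564 * 1.258 = 2.1285 kg
Step 5: ED = E_pack / m_pack = 439.9 / 2.1285 = 206.7 Wh/kg

206.7 Wh/kg


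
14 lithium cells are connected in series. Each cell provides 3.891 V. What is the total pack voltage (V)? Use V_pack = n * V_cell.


With 14 cells in series at 3.891 V each, V_pack = 54.474 V

54.474 V


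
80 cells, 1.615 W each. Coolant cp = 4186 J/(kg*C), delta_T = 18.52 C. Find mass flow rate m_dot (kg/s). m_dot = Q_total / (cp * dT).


Q_total = 80 * 1.615 = 129.2 W
m_dot = Q_total / (cp * dT) = 129.2 / (4186 * 18.52) = 0.001667 kg/s

0.001667 kg/s


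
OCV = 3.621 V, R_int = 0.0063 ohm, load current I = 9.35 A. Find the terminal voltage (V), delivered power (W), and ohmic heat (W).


Step 1: V_terminal = OCV - I*R = 3.621 - 9.35 * 0.0063 = 3.5621 V
Step 2: P_out = V_terminal * I = 3.5621 * 9.35 = 33.31 W
Step 3: Q = I^2 * R = 9.35^2 * 0.0063 = 0.5508 W

V=3.5621 V, P=33.31 W, Q=0.5508 W


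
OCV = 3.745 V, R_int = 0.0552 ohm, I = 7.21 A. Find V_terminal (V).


IR drop = 7.21 * 0.0552 = 0.39799 V
V = 3.745 - 0.39799 = 3.347 V

3.347 V


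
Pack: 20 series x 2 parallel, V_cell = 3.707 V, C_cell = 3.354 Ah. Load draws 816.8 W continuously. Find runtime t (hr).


Step 1: E_pack = Ns * V_cell * Np * C_cell = 20 * 3.707 * 2 * 3.354 = 497.33 Wh
Step 2: t = E_pack / P = 497.33 / 816.8 = 0.6089 hr

0.6089 hr


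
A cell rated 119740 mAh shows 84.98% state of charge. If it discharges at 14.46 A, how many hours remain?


Convert: C_total = 119740 mAh = 119.74 Ah
Step 1: remaining = SOC/100 * C_total = 84.98/100 * 119.74 = 101.76 Ah
Step 2: t = remaining / I = 101.76 / 14.46 = 7.037 hr

7.037 hr


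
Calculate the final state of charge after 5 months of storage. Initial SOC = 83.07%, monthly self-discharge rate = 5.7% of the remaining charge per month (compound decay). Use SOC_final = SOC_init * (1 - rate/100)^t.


Monthly retention factor = 1 - 5.7/100 = 0.943
Over 5 months: factor^5 = 0.74569
SOC_final = 83.07 * 0.74569 = 61.94%

61.94%


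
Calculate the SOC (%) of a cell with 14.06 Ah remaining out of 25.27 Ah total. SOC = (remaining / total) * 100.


SOC = (remaining / total) * 100 = (14.06 / 25.27) * 100 = 55.64%

55.64%


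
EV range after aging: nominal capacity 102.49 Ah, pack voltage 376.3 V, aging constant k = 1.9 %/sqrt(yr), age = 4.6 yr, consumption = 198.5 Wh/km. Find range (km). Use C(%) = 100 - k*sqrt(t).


Step 1: capacity retention = 100 - 1.9 * sqrt(4.6) = 100 - 1.9 * 2.1448 = 95.925%
Step 2: C_now = 102.49 * 95.925/100 = 98.314 Ah
Step 3: E_pack = V * C_now = 376.3 * 98.314 = 36996 Wh
Step 4: range = E_pack / consumption = 36996 / 198.5 = 186.4 km

186.4 km


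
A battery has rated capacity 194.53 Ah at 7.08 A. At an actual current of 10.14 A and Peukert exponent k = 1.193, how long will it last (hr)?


t_rated = C / I_rated = 194.53 / 7.08 = 27.476 hr
(I_rated/I)^k = (0.69822)^1.193 = 0.65145
t = t_rated * (I_rated/I)^k = 27.476 * 0.65145 = 17.90 hr

17.90 hr


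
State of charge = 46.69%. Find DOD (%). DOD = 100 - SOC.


DOD = 100 - SOC = 100 - 46.69 = 53.31%

53.31%


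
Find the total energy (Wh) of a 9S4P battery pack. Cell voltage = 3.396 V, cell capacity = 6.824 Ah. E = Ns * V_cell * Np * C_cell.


V_pack = 9 * 3.396 = 30.564 V
C_pack = 4 * 6.824 = 27.296 Ah
E = V_pack * C_pack = 30.564 * 27.296 = 834.3 Wh

834.3 Wh


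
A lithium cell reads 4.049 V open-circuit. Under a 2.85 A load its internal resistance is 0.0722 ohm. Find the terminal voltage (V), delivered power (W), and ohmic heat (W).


Step 1: V_terminal = OCV - I*R = 4.049 - 2.85 * 0.0722 = 3.8432 V
Step 2: P_out = V_terminal * I = 3.8432 * 2.85 = 10.95 W
Step 3: Q = I^2 * R = 2.85^2 * 0.0722 = 0.5864 W

V=3.8432 V, P=10.95 W, Q=0.5864 W


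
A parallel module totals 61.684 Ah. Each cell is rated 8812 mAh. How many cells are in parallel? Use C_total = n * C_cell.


Convert: C_cell = 8812 mAh = 8.812 Ah
n = C_total / C_cell = 61.684 / 8.812 = 7

7


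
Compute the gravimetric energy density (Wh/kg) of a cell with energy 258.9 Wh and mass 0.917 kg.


Specific energy = 258.9 Wh / 0.917 kg = 282.3 Wh/kg

282.3 Wh/kg


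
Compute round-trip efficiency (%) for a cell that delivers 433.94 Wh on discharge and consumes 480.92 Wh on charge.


eta_e = E_dis / E_chg * 100 = 433.94 / 480.92 * 100 = 90.23%

90.23%


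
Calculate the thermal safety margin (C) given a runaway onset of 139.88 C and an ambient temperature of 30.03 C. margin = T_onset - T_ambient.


margin = T_onset - T_ambient = 139.88 - 30.03 = 109.85 C

109.85 C


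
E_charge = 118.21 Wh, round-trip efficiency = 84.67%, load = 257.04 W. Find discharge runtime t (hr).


Step 1: E_discharge = eta/100 * E_charge = 84.67/100 * 118.21 = 100.09 Wh
Step 2: t = E_discharge / P = 100.09 / 257.04 = 0.3894 hr

0.3894 hr


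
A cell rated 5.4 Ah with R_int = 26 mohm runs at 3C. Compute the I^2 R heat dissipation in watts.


Convert: R = 26 mohm = 0.026 ohm
Step 1: I = C_rate * capacity = 3 * 5.4 = 16.2 A
Step 2: Q = I^2 * R = 16.2^2 * 0.026 = 262.44 * 0.026 = 6.823 W

6.823 W


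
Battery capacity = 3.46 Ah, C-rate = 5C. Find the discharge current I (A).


I = C_rate * capacity = 5 * 3.46 = 17.3 A

17.3 A


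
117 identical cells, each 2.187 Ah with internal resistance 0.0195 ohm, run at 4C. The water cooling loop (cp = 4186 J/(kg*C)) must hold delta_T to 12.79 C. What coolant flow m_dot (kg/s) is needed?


Step 1: I = 4 * 2.187 = 8.748 A
Step 2: Q_cell = I^2 * R = 8.748^2 * 0.0195 = 1.4923 W
Step 3: Q_total = 117 * 1.4923 = 174.6 W
Step 4: m_dot = Q_total / (cp * dT) = 174.6 / (4186 * 12.79) = 0.003261 kg/s

0.003261 kg/s


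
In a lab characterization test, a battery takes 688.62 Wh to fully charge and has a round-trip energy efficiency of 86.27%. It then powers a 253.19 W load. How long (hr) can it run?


Step 1: E_discharge = eta/100 * E_charge = 86.27/100 * 688.62 = 594.07 Wh
Step 2: t = E_discharge / P = 594.07 / 253.19 = 2.346 hr

2.346 hr


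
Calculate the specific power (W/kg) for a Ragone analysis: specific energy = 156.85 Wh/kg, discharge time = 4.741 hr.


P_specific = E / t = 156.85 / 4.741 = 33.08 W/kg

33.08 W/kg


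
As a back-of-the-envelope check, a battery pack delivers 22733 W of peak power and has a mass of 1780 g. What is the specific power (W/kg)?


Convert: m = 1780 g = 1.78 kg
Specific power = 22733 W / 1.78 kg = 12770 W/kg

12770 W/kg


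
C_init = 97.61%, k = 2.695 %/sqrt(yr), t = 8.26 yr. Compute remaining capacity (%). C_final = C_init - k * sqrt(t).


sqrt(t) = sqrt(8.26) = 2.874
C_final = 97.61 - 2.695 * 2.874 = 89.86%

89.86%


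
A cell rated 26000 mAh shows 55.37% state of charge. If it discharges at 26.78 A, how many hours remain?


Convert: C_total = 26000 mAh = 26 Ah
Step 1: remaining = SOC/100 * C_total = 55.37/100 * 26 = 14.396 Ah
Step 2: t = remaining / I = 14.396 / 26.78 = 0.5376 hr

0.5376 hr


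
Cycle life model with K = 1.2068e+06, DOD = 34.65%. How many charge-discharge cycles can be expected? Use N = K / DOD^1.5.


Step 1: DOD^1.5 = 34.65^1.5 = 203.96
Step 2: N = 1.2068e+06 / 203.96 = 5917 cycles

5917 cycles


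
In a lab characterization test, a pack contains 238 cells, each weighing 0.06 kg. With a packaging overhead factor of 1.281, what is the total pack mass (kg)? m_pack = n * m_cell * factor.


Cell mass sum = 238 * 0.06 = 14.28 kg
With overhead 1.281: m_pack = 14.28 * 1.281 = 18.29 kg

18.29 kg


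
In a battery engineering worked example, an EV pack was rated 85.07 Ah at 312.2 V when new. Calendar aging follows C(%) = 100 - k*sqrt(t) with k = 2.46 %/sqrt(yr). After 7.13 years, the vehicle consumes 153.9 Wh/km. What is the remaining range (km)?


Step 1: capacity retention = 100 - 2.46 * sqrt(7.13) = 100 - 2.46 * 2.6702 = 93.431%
Step 2: C_now = 85.07 * 93.431/100 = 79.482 Ah
Step 3: E_pack = V * C_now = 312.2 * 79.482 = 24814 Wh
Step 4: range = E_pack / consumption = 24814 / 153.9 = 161.2 km

161.2 km


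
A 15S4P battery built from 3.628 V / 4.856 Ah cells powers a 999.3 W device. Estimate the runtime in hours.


Step 1: E_pack = Ns * V_cell * Np * C_cell = 15 * 3.628 * 4 * 4.856 = 1057.1 Wh
Step 2: t = E_pack / P = 1057.1 / 999.3 = 1.058 hr

1.058 hr


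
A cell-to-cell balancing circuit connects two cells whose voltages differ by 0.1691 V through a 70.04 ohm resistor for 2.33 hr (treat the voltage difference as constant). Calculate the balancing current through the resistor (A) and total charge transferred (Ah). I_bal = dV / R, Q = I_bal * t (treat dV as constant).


I_bal = dV / R = 0.1691 / 70.04 = 0.0024143 A
Q = I_bal * t = 0.0024143 * 2.33 = 0.005625 Ah

I=0.0024143 A, Q=0.005625 Ah


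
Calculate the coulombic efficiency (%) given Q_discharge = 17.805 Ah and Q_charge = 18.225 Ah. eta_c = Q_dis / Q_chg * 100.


eta_c = Q_dis / Q_chg * 100 = 17.805 / 18.225 * 100 = 97.70%

97.70%


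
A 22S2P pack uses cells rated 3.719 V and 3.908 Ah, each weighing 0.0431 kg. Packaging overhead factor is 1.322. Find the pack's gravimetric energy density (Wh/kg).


Step 1: V_pack = 22 * 3.719 = 81.818 V
Step 2: C_pack = 2 * 3.908 = 7.816 Ah
Step 3: E_pack = V_pack * C_pack = 81.818 * 7.816 = 639.49 Wh
Step 4: m_pack = 22 * 2 * 0.0431 * 1.322 = 2.507 kg
Step 5: ED = E_pack / m_pack = 639.49 / 2.507 = 255.1 Wh/kg

255.1 Wh/kg


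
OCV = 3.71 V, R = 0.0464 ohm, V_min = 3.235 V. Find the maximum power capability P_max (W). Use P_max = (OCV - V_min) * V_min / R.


P_max = (OCV - V_min) * V_min / R = (3.71 - 3.235) * 3.235 / 0.0464 = 0.475 * 3.235 / 0.0464 = 33.12 W

33.12 W


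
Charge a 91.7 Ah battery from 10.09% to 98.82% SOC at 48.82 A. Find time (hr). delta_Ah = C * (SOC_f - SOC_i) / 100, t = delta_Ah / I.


Step 1: dSOC = 98.82% - 10.09% = 88.73%
Step 2: delta_Ah = 91.7 * 88.73 / 100 = 81.365 Ah
Step 3: t = 81.365 / 48.82 = 1.667 hr

1.667 hr


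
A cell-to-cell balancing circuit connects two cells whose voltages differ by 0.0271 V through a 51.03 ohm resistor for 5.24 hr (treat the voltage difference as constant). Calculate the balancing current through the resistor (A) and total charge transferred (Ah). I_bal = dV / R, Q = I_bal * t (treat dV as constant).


I_bal = dV / R = 0.0271 / 51.03 = 5.3106e-04 A
Q = I_bal * t = 5.3106e-04 * 5.24 = 0.002783 Ah

I=5.3106e-04 A, Q=0.002783 Ah


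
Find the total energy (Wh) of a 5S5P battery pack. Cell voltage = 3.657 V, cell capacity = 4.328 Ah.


V_pack = 5 * 3.657 = 18.285 V
C_pack = 5 * 4.328 = 21.64 Ah
E = V_pack * C_pack = 18.285 * 21.64 = 395.7 Wh

395.7 Wh


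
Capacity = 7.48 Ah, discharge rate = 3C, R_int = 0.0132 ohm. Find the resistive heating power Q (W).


Step 1: I = C_rate * capacity = 3 * 7.48 = 22.44 A
Step 2: Q = I^2 * R = 22.44^2 * 0.0132 = 503.55 * 0.0132 = 6.647 W

6.647 W


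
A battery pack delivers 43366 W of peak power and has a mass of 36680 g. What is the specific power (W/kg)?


Convert: m = 36680 g = 36.68 kg
Specific power = 43366 W / 36.68 kg = 1182 W/kg

1182 W/kg


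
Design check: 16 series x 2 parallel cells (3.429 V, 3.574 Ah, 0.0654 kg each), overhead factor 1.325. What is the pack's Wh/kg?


Step 1: V_pack = 16 * 3.429 = 54.864 V
Step 2: C_pack = 2 * 3.574 = 7.148 Ah
Step 3: E_pack = V_pack * C_pack = 54.864 * 7.148 = 392.17 Wh
Step 4: m_pack = 16 * 2 * 0.0654 * 1.325 = 2.773 kg
Step 5: ED = E_pack / m_pack = 392.17 / 2.773 = 141.4 Wh/kg

141.4 Wh/kg


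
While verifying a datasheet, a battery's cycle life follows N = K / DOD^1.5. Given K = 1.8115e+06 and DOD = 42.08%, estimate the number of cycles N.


Step 1: DOD^1.5 = 42.08^1.5 = 272.97
Step 2: N = 1.8115e+06 / 272.97 = 6636 cycles

6636 cycles


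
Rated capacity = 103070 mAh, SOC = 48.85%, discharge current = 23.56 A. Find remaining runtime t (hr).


Convert: C_total = 103070 mAh = 103.07 Ah
Step 1: remaining = SOC/100 * C_total = 48.85/100 * 103.07 = 50.35 Ah
Step 2: t = remaining / I = 50.35 / 23.56 = 2.137 hr

2.137 hr


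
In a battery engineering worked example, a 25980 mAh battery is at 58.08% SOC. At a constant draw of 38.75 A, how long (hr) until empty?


Convert: C_total = 25980 mAh = 25.98 Ah
Step 1: remaining = SOC/100 * C_total = 58.08/100 * 25.98 = 15.089 Ah
Step 2: t = remaining / I = 15.089 / 38.75 = 0.3894 hr

0.3894 hr


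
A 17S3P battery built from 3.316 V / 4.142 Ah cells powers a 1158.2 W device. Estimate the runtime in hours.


Step 1: E_pack = Ns * V_cell * Np * C_cell = 17 * 3.316 * 3 * 4.142 = 700.48 Wh
Step 2: t = E_pack / P = 700.48 / 1158.2 = 0.6048 hr

0.6048 hr


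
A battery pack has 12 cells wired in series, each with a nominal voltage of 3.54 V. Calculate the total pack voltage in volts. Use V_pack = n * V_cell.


V_pack = n * V_cell = 12 * 3.54 = 42.48 V

42.48 V


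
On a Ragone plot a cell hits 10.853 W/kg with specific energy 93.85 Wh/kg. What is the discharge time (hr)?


t = E / P = 93.85 / 10.853 = 8.647 hr

8.647 hr


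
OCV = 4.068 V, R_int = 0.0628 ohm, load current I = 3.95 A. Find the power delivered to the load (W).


Step 1: V_terminal = OCV - I*R = 4.068 - 3.95 * 0.0628 = 3.8199 V
Step 2: P_out = V_terminal * I = 3.8199 * 3.95 = 15.09 W

15.09 W


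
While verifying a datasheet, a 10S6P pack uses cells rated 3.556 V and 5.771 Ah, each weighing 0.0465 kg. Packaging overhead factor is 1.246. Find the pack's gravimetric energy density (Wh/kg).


Step 1: V_pack = 10 * 3.556 = 35.56 V
Step 2: C_pack = 6 * 5.771 = 34.626 Ah
Step 3: E_pack = V_pack * C_pack = 35.56 * 34.626 = 1231.3 Wh
Step 4: m_pack = 10 * 6 * 0.0465 * 1.246 = 3.4763 kg
Step 5: ED = E_pack / m_pack = 1231.3 / 3.4763 = 354.2 Wh/kg

354.2 Wh/kg


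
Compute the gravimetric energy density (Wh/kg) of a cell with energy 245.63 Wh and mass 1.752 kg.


Specific energy = 245.63 Wh / 1.752 kg = 140.2 Wh/kg

140.2 Wh/kg


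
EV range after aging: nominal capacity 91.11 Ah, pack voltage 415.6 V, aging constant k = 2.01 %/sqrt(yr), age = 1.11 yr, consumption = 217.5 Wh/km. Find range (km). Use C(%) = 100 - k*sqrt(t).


Step 1: capacity retention = 100 - 2.01 * sqrt(1.11) = 100 - 2.01 * 1.0536 = 97.882%
Step 2: C_now = 91.11 * 97.882/100 = 89.18 Ah
Step 3: E_pack = V * C_now = 415.6 * 89.18 = 37063 Wh
Step 4: range = E_pack / consumption = 37063 / 217.5 = 170.4 km

170.4 km


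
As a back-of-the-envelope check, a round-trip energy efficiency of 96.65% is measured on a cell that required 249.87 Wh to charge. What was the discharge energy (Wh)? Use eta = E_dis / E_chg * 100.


E_dis = eta/100 * E_chg = 96.65/100 * 249.87 = 241.5 Wh

241.5 Wh


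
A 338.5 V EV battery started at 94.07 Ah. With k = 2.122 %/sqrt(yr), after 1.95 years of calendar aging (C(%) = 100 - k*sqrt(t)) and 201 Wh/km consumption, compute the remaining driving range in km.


Step 1: capacity retention = 100 - 2.122 * sqrt(1.95) = 100 - 2.122 * 1.3964 = 97.037%
Step 2: C_now = 94.07 * 97.037/100 = 91.283 Ah
Step 3: E_pack = V * C_now = 338.5 * 91.283 = 30899 Wh
Step 4: range = E_pack / consumption = 30899 / 201 = 153.7 km

153.7 km


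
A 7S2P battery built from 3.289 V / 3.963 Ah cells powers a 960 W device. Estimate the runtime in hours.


Step 1: E_pack = Ns * V_cell * Np * C_cell = 7 * 3.289 * 2 * 3.963 = 182.48 Wh
Step 2: t = E_pack / P = 182.48 / 960 = 0.1901 hr

0.1901 hr


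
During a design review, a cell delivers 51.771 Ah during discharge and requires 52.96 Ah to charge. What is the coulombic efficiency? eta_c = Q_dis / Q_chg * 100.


eta_c = Q_dis / Q_chg * 100 = 51.771 / 52.96 * 100 = 97.75%

97.75%


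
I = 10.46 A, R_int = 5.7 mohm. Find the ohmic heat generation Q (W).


Convert: R = 5.7 mohm = 0.0057 ohm
Q = I^2 * R = 10.46^2 * 0.0057 = 0.6236 W

0.6236 W


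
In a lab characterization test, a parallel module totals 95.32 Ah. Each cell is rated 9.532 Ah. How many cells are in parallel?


n = C_total / C_cell = 95.32 / 9.532 = 10

10


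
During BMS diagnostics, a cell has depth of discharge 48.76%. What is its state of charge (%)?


SOC = 100 - DOD = 100 - 48.76 = 51.24%

51.24%


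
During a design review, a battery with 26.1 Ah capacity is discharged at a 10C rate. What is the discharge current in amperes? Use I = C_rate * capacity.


At 10C: I = 10 * 26.1 Ah = 261 A

261 A


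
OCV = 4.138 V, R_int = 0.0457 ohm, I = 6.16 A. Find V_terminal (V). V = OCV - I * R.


IR drop = 6.16 * 0.0457 = 0.28151 V
V = 4.138 - 0.28151 = 3.856 V

3.856 V


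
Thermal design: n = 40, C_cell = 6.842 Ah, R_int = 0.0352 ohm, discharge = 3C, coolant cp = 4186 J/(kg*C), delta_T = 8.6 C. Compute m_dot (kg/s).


Step 1: I = 3 * 6.842 = 20.526 A
Step 2: Q_cell = I^2 * R = 20.526^2 * 0.0352 = 14.83 W
Step 3: Q_total = 40 * 14.83 = 593.2 W
Step 4: m_dot = Q_total / (cp * dT) = 593.2 / (4186 * 8.6) = 0.01648 kg/s

0.01648 kg/s


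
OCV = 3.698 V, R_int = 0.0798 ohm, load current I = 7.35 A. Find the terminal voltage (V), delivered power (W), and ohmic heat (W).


Step 1: V_terminal = OCV - I*R = 3.698 - 7.35 * 0.0798 = 3.1115 V
Step 2: P_out = V_terminal * I = 3.1115 * 7.35 = 22.87 W
Step 3: Q = I^2 * R = 7.35^2 * 0.0798 = 4.311 W

V=3.1115 V, P=22.87 W, Q=4.311 W


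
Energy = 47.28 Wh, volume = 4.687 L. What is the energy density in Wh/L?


Volumetric ED = 47.28 Wh / 4.687 L = 10.09 Wh/L

10.09 Wh/L


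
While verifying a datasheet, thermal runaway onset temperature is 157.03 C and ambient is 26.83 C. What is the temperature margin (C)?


Safety margin = 157.03 C - 26.83 C = 130.2 C

130.2 C


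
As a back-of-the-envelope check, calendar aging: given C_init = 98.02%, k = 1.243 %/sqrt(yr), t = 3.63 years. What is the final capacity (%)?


Step 1: sqrt(3.63 yr) = 1.9053
Step 2: drop = 1.243 * 1.9053 = 2.3683
Step 3: C_final = 98.02 - 2.3683 = 95.65%

95.65%


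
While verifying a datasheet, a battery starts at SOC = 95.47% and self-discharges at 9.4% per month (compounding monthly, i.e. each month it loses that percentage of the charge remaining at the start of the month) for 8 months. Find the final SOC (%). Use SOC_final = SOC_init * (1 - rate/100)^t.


Monthly retention factor = 1 - 9.4/100 = 0.906
Over 8 months: factor^8 = 0.45397
SOC_final = 95.47 * 0.45397 = 43.34%

43.34%


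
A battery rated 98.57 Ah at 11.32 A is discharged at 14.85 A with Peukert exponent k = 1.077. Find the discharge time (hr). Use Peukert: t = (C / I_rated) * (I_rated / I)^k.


t_rated = C / I_rated = 98.57 / 11.32 = 8.7076 hr
(I_rated/I)^k = (0.76229)^1.077 = 0.74652
t = t_rated * (I_rated/I)^k = 8.7076 * 0.74652 = 6.500 hr

6.500 hr


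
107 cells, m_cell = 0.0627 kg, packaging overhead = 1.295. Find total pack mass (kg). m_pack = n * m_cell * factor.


m_pack = n * m_cell * overhead = 107 * 0.0627 * 1.295 = 8.688 kg

8.688 kg


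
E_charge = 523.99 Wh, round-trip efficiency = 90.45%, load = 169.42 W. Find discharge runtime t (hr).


Step 1: E_discharge = eta/100 * E_charge = 90.45/100 * 523.99 = 473.95 Wh
Step 2: t = E_discharge / P = 473.95 / 169.42 = 2.797 hr

2.797 hr


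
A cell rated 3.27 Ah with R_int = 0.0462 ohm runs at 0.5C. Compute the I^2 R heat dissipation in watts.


Step 1: I = C_rate * capacity = 0.5 * 3.27 = 1.635 A
Step 2: Q = I^2 * R = 1.635^2 * 0.0462 = 2.6732 * 0.0462 = 0.1235 W

0.1235 W


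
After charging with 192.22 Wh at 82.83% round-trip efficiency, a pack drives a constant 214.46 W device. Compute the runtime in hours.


Step 1: E_discharge = eta/100 * E_charge = 82.83/100 * 192.22 = 159.22 Wh
Step 2: t = E_discharge / P = 159.22 / 214.46 = 0.7424 hr

0.7424 hr


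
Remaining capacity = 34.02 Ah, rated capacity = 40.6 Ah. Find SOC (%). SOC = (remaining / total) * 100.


SOC% = 34.02 / 40.6 * 100 = 83.79%

83.79%


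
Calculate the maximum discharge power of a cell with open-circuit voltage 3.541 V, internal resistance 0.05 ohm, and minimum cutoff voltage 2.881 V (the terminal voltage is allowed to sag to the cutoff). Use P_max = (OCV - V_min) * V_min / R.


dV = OCV - V_min = 0.66 V (so I_max = dV / R)
P_max = dV * V_min / R = 0.66 * 2.881 / 0.05 = 38.03 W

38.03 W


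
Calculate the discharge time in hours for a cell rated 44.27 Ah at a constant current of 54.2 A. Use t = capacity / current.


Runtime = 44.27 Ah / 54.2 A = 0.8168 hr

0.8168 hr


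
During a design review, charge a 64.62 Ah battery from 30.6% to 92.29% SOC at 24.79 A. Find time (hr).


Step 1: dSOC = 92.29% - 30.6% = 61.69%
Step 2: delta_Ah = 64.62 * 61.69 / 100 = 39.864 Ah
Step 3: t = 39.864 / 24.79 = 1.608 hr

1.608 hr


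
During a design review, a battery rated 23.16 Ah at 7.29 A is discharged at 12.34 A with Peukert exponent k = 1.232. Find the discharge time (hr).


Step 1: t_rated = C / I_rated = 23.16 / 7.29 = 3.177 hr
Step 2: ratio = 7.29 / 12.34 = 0.59076
Step 3: ratio^k = 0.59076^1.232 = 0.52285
Step 4: t = t_rated * ratio^k = 3.177 * 0.52285 = 1.661 hr

1.661 hr


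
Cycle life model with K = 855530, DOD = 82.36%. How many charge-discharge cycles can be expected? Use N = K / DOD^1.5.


Step 1: DOD^1.5 = 82.36^1.5 = 747.44
Step 2: N = 855530 / 747.44 = 1145 cycles

1145 cycles


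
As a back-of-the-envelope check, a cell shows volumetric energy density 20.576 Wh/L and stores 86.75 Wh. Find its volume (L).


V = E / ED = 86.75 / 20.576 = 4.216 L

4.216 L


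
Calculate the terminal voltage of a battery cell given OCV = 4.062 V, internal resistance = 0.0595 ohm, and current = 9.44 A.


V = OCV - I*R = 4.062 - 9.44 * 0.0595 = 3.500 V

3.500 V


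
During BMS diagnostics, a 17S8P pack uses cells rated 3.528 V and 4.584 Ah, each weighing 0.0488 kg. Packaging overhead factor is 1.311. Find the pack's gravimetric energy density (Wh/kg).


Step 1: V_pack = 17 * 3.528 = 59.976 V
Step 2: C_pack = 8 * 4.584 = 36.672 Ah
Step 3: E_pack = V_pack * C_pack = 59.976 * 36.672 = 2199.4 Wh
Step 4: m_pack = 17 * 8 * 0.0488 * 1.311 = 8.7008 kg
Step 5: ED = E_pack / m_pack = 2199.4 / 8.7008 = 252.8 Wh/kg

252.8 Wh/kg


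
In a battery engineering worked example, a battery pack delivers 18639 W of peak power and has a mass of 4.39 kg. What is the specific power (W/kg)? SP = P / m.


SP = P / m = 18639 / 4.39 = 4246 W/kg

4246 W/kg


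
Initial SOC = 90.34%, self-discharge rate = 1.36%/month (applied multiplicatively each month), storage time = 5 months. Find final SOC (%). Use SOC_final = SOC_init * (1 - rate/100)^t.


decay = (1 - 1.36/100)^5 = 0.93382
SOC_final = 90.34 * 0.93382 = 84.36%

84.36%


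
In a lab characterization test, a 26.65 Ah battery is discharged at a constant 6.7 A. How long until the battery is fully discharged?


t = capacity / current = 26.65 / 6.7 = 3.978 hr

3.978 hr


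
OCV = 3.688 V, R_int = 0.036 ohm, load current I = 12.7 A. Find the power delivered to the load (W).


Step 1: V_terminal = OCV - I*R = 3.688 - 12.7 * 0.036 = 3.2308 V
Step 2: P_out = V_terminal * I = 3.2308 * 12.7 = 41.03 W

41.03 W


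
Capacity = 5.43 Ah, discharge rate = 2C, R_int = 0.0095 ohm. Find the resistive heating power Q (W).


Step 1: I = C_rate * capacity = 2 * 5.43 = 10.86 A
Step 2: Q = I^2 * R = 10.86^2 * 0.0095 = 117.94 * 0.0095 = 1.120 W

1.120 W


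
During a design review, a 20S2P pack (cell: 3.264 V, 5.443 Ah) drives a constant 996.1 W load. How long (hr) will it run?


Step 1: E_pack = Ns * V_cell * Np * C_cell = 20 * 3.264 * 2 * 5.443 = 710.64 Wh
Step 2: t = E_pack / P = 710.64 / 996.1 = 0.7134 hr

0.7134 hr


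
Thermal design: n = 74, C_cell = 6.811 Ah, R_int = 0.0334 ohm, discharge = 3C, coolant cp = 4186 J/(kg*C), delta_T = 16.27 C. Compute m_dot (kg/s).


Step 1: I = 3 * 6.811 = 20.433 A
Step 2: Q_cell = I^2 * R = 20.433^2 * 0.0334 = 13.945 W
Step 3: Q_total = 74 * 13.945 = 1031.9 W
Step 4: m_dot = Q_total / (cp * dT) = 1031.9 / (4186 * 16.27) = 0.01515 kg/s

0.01515 kg/s


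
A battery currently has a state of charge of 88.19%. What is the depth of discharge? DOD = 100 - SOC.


Complement of SOC: DOD = 100% - 88.19% = 11.81%

11.81%


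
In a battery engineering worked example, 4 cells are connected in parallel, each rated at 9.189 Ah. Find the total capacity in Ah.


Parallel capacities add: 4 * 9.189 Ah = 36.756 Ah

36.756 Ah


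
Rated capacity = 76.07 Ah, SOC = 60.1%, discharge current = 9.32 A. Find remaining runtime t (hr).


Step 1: remaining = SOC/100 * C_total = 60.1/100 * 76.07 = 45.718 Ah
Step 2: t = remaining / I = 45.718 / 9.32 = 4.905 hr

4.905 hr


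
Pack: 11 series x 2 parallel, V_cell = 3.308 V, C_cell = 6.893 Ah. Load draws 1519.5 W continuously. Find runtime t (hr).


Step 1: E_pack = Ns * V_cell * Np * C_cell = 11 * 3.308 * 2 * 6.893 = 501.64 Wh
Step 2: t = E_pack / P = 501.64 / 1519.5 = 0.3301 hr

0.3301 hr


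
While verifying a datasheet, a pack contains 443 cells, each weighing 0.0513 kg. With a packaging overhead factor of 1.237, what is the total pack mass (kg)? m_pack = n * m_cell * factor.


Cell mass sum = 443 * 0.0513 = 22.726 kg
With overhead 1.237: m_pack = 22.726 * 1.237 = 28.11 kg

28.11 kg


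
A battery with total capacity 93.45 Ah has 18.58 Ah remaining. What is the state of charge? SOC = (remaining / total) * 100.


SOC% = 18.58 / 93.45 * 100 = 19.88%

19.88%


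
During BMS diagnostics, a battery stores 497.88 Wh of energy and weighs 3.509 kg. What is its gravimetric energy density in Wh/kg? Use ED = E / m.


Specific energy = 497.88 Wh / 3.509 kg = 141.9 Wh/kg

141.9 Wh/kg


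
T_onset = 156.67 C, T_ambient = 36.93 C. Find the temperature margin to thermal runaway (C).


margin = T_onset - T_ambient = 156.67 - 36.93 = 119.74 C

119.74 C


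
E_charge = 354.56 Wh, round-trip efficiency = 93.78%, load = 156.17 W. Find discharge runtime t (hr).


Step 1: E_discharge = eta/100 * E_charge = 93.78/100 * 354.56 = 332.51 Wh
Step 2: t = E_discharge / P = 332.51 / 156.17 = 2.129 hr

2.129 hr


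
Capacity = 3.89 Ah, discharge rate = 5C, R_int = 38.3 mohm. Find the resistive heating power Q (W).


Convert: R = 38.3 mohm = 0.0383 ohm
Step 1: I = C_rate * capacity = 5 * 3.89 = 19.45 A
Step 2: Q = I^2 * R = 19.45^2 * 0.0383 = 378.3 * 0.0383 = 14.49 W

14.49 W


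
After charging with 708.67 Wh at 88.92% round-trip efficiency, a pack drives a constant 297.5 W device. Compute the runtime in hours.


Step 1: E_discharge = eta/100 * E_charge = 88.92/100 * 708.67 = 630.15 Wh
Step 2: t = E_discharge / P = 630.15 / 297.5 = 2.118 hr

2.118 hr


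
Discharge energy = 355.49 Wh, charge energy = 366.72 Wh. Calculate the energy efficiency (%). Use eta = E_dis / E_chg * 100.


Round-trip efficiency = 355.49/366.72 * 100% = 96.94%

96.94%


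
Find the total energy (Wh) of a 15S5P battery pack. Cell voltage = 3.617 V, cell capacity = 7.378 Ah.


V_pack = 15 * 3.617 = 54.255 V
C_pack = 5 * 7.378 = 36.89 Ah
E = V_pack * C_pack = 54.255 * 36.89 = 2001 Wh

2001 Wh


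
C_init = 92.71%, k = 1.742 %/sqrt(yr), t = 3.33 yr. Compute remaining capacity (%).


sqrt(t) = sqrt(3.33) = 1.8248
C_final = 92.71 - 1.742 * 1.8248 = 89.53%

89.53%


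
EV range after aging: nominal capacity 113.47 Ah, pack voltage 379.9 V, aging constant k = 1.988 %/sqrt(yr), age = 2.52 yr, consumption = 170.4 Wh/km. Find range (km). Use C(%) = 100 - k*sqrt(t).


Step 1: capacity retention = 100 - 1.988 * sqrt(2.52) = 100 - 1.988 * 1.5875 = 96.844%
Step 2: C_now = 113.47 * 96.844/100 = 109.89 Ah
Step 3: E_pack = V * C_now = 379.9 * 109.89 = 41747 Wh
Step 4: range = E_pack / consumption = 41747 / 170.4 = 245.0 km

245.0 km


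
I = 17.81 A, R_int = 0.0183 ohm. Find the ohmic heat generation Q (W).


I^2 = 317.2
Q = 317.2 * 0.0183 = 5.805 W

5.805 W


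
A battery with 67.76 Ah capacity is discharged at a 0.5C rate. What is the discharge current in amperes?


At 0.5C: I = 0.5 * 67.76 Ah = 33.88 A

33.88 A


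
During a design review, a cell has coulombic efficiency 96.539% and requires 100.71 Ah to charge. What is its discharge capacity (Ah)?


Q_dis = eta/100 * Q_chg = 96.539/100 * 100.71 = 97.22 Ah

97.22 Ah


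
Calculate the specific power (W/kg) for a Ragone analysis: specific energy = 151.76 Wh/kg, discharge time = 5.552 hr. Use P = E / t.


P_specific = E / t = 151.76 / 5.552 = 27.33 W/kg

27.33 W/kg


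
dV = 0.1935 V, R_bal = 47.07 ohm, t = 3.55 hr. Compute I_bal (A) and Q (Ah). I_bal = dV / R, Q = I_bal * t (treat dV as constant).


I_bal = dV / R = 0.1935 / 47.07 = 0.0041109 A
Q = I_bal * t = 0.0041109 * 3.55 = 0.01459 Ah

I=0.0041109 A, Q=0.01459 Ah


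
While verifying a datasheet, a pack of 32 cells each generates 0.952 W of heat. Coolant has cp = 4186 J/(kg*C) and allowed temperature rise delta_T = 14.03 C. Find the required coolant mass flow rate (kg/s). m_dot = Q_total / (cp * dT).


Step 1: Total heat Q = 32 * 0.952 W = 30.464 W
Step 2: denom = cp * dT = 4186 * 14.03 = 58730
Step 3: m_dot = 30.464 / 58730 = 5.187e-04 kg/s

5.187e-04 kg/s


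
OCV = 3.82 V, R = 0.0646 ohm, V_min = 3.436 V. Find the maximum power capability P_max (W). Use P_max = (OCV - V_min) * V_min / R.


P_max = (OCV - V_min) * V_min / R = (3.82 - 3.436) * 3.436 / 0.0646 = 0.384 * 3.436 / 0.0646 = 20.42 W

20.42 W


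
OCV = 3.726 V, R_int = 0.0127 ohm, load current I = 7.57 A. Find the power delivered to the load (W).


Step 1: V_terminal = OCV - I*R = 3.726 - 7.57 * 0.0127 = 3.6299 V
Step 2: P_out = V_terminal * I = 3.6299 * 7.57 = 27.48 W

27.48 W


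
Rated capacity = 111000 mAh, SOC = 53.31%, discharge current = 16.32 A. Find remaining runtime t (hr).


Convert: C_total = 111000 mAh = 111 Ah
Step 1: remaining = SOC/100 * C_total = 53.31/100 * 111 = 59.174 Ah
Step 2: t = remaining / I = 59.174 / 16.32 = 3.626 hr

3.626 hr


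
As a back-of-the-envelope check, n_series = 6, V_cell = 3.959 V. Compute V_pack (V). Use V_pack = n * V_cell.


With 6 cells in series at 3.959 V each, V_pack = 23.754 V

23.754 V


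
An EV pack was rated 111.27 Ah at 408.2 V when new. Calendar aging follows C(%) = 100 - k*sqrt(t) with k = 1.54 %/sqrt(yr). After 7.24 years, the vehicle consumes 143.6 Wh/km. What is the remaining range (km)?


Step 1: capacity retention = 100 - 1.54 * sqrt(7.24) = 100 - 1.54 * 2.6907 = 95.856%
Step 2: C_now = 111.27 * 95.856/100 = 106.66 Ah
Step 3: E_pack = V * C_now = 408.2 * 106.66 = 43539 Wh
Step 4: range = E_pack / consumption = 43539 / 143.6 = 303.2 km

303.2 km


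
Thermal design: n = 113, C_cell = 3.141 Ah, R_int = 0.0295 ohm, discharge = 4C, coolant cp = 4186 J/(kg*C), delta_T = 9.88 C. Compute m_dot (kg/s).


Step 1: I = 4 * 3.141 = 12.564 A
Step 2: Q_cell = I^2 * R = 12.564^2 * 0.0295 = 4.6567 W
Step 3: Q_total = 113 * 4.6567 = 526.21 W
Step 4: m_dot = Q_total / (cp * dT) = 526.21 / (4186 * 9.88) = 0.01272 kg/s

0.01272 kg/s


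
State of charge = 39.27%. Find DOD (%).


Complement of SOC: DOD = 100% - 39.27% = 60.73%

60.73%


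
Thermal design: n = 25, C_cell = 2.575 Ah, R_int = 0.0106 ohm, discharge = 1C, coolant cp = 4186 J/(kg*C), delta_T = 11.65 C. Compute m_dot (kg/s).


Step 1: I = 1 * 2.575 = 2.575 A
Step 2: Q_cell = I^2 * R = 2.575^2 * 0.0106 = 0.070285 W
Step 3: Q_total = 25 * 0.070285 = 1.7571 W
Step 4: m_dot = Q_total / (cp * dT) = 1.7571 / (4186 * 11.65) = 3.603e-05 kg/s

3.603e-05 kg/s


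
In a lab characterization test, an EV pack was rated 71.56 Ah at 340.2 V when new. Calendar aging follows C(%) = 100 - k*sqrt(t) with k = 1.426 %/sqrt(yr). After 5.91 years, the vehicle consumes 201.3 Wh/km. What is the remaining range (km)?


Step 1: capacity retention = 100 - 1.426 * sqrt(5.91) = 100 - 1.426 * 2.431 = 96.533%
Step 2: C_now = 71.56 * 96.533/100 = 69.079 Ah
Step 3: E_pack = V * C_now = 340.2 * 69.079 = 23501 Wh
Step 4: range = E_pack / consumption = 23501 / 201.3 = 116.7 km

116.7 km


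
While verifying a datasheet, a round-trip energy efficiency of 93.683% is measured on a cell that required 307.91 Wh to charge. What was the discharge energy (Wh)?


E_dis = eta/100 * E_chg = 93.683/100 * 307.91 = 288.5 Wh

288.5 Wh


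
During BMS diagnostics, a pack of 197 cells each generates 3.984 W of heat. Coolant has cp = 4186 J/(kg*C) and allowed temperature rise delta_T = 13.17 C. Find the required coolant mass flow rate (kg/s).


Step 1: Total heat Q = 197 * 3.984 W = 784.85 W
Step 2: denom = cp * dT = 4186 * 13.17 = 55130
Step 3: m_dot = 784.85 / 55130 = 0.01424 kg/s

0.01424 kg/s


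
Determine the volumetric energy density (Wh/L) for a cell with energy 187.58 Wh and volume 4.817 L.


ED = E / V = 187.58 / 4.817 = 38.94 Wh/L

38.94 Wh/L


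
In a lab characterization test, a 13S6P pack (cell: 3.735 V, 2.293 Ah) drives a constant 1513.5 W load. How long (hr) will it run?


Step 1: E_pack = Ns * V_cell * Np * C_cell = 13 * 3.735 * 6 * 2.293 = 668.02 Wh
Step 2: t = E_pack / P = 668.02 / 1513.5 = 0.4414 hr

0.4414 hr


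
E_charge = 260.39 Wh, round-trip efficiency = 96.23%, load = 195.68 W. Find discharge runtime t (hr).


Step 1: E_discharge = eta/100 * E_charge = 96.23/100 * 260.39 = 250.57 Wh
Step 2: t = E_discharge / P = 250.57 / 195.68 = 1.281 hr

1.281 hr


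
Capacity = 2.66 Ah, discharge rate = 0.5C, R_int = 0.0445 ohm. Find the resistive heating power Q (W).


Step 1: I = C_rate * capacity = 0.5 * 2.66 = 1.33 A
Step 2: Q = I^2 * R = 1.33^2 * 0.0445 = 1.7689 * 0.0445 = 0.07872 W

0.07872 W


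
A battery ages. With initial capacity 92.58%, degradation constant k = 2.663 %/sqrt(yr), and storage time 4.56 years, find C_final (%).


Step 1: sqrt(4.56 yr) = 2.1354
Step 2: drop = 2.663 * 2.1354 = 5.6866
Step 3: C_final = 92.58 - 5.6866 = 86.89%

86.89%


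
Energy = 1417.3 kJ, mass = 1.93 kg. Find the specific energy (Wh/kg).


Convert: E = 1417.3 kJ = 393.69 Wh
ED = E / m = 393.69 / 1.93 = 204.0 Wh/kg

204.0 Wh/kg


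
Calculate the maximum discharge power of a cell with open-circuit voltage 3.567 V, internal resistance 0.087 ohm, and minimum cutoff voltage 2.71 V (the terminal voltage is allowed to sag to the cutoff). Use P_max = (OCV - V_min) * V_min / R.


P_max = (OCV - V_min) * V_min / R = (3.567 - 2.71) * 2.71 / 0.087 = 0.857 * 2.71 / 0.087 = 26.70 W

26.70 W


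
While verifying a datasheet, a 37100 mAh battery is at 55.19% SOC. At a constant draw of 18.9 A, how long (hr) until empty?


Convert: C_total = 37100 mAh = 37.1 Ah
Step 1: remaining = SOC/100 * C_total = 55.19/100 * 37.1 = 20.475 Ah
Step 2: t = remaining / I = 20.475 / 18.9 = 1.083 hr

1.083 hr


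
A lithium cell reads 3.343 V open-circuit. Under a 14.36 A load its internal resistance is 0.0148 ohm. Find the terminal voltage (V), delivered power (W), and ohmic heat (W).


Step 1: V_terminal = OCV - I*R = 3.343 - 14.36 * 0.0148 = 3.1305 V
Step 2: P_out = V_terminal * I = 3.1305 * 14.36 = 44.95 W
Step 3: Q = I^2 * R = 14.36^2 * 0.0148 = 3.052 W

V=3.1305 V, P=44.95 W, Q=3.052 W


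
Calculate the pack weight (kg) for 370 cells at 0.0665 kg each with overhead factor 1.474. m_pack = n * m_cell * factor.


Cell mass sum = 370 * 0.0665 = 24.605 kg
With overhead 1.474: m_pack = 24.605 * 1.474 = 36.27 kg

36.27 kg


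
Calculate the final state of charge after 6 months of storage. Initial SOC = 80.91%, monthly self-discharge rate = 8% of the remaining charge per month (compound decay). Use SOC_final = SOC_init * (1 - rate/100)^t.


decay = (1 - 8/100)^6 = 0.60636
SOC_final = 80.91 * 0.60636 = 49.06%

49.06%


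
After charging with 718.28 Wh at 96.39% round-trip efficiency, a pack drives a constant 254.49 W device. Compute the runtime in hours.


Step 1: E_discharge = eta/100 * E_charge = 96.39/100 * 718.28 = 692.35 Wh
Step 2: t = E_discharge / P = 692.35 / 254.49 = 2.721 hr

2.721 hr


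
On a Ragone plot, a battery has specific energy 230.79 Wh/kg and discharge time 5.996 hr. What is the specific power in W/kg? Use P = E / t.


Specific power = 230.79 Wh/kg / 5.996 hr = 38.49 W/kg

38.49 W/kg


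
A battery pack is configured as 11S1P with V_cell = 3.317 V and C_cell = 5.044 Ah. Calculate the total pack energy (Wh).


E = Ns * Vcell * Np * Ccell = 11 * 3.317 * 1 * 5.044 = 184.0 Wh

184.0 Wh


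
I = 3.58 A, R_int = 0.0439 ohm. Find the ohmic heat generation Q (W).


Q = I^2 * R = 3.58^2 * 0.0439 = 0.5626 W

0.5626 W


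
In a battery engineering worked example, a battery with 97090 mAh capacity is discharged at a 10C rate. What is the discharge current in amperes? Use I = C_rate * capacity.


Convert: capacity = 97090 mAh = 97.09 Ah
At 10C: I = 10 * 97.09 Ah = 970.9 A

970.9 A


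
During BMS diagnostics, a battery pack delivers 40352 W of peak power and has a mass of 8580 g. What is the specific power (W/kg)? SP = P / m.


Convert: m = 8580 g = 8.58 kg
Specific power = 40352 W / 8.58 kg = 4703 W/kg

4703 W/kg


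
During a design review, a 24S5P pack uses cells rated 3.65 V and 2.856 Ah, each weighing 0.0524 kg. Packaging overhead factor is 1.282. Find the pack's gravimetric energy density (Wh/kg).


Step 1: V_pack = 24 * 3.65 = 87.6 V
Step 2: C_pack = 5 * 2.856 = 14.28 Ah
Step 3: E_pack = V_pack * C_pack = 87.6 * 14.28 = 1250.9 Wh
Step 4: m_pack = 24 * 5 * 0.0524 * 1.282 = 8.0612 kg
Step 5: ED = E_pack / m_pack = 1250.9 / 8.0612 = 155.2 Wh/kg

155.2 Wh/kg
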